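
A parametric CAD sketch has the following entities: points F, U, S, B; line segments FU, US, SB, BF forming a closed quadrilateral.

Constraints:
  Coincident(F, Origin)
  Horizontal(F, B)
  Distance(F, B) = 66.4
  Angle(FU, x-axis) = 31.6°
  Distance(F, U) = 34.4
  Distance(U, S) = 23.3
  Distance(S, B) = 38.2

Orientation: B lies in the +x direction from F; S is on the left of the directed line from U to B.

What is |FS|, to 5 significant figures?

57.551

Checks: |US| = 23.30 ✓; |SB| = 38.20 ✓.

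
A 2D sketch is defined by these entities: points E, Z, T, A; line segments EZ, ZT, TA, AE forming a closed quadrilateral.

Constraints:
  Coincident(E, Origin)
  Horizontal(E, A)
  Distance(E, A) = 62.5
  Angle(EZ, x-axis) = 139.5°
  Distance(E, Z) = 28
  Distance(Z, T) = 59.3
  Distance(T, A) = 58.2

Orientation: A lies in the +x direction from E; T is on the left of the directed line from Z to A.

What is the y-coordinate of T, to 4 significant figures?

48.19

Checks: |ZT| = 59.30 ✓; |TA| = 58.20 ✓.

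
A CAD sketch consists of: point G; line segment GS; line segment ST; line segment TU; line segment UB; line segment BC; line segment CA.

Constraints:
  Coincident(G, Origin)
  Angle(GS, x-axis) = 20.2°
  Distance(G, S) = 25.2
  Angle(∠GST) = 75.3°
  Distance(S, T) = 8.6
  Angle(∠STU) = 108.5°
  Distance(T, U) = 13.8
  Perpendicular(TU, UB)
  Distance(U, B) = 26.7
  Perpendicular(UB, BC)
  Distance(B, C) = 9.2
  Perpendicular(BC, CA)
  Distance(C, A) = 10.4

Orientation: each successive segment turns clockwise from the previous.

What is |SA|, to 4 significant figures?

10.96

UB ⟂ BC, so BC runs at 24.00°; with |BC| = 9.2, C = (9.412, 22.66). BC is perpendicular to CA, so CA runs at -66.00°; with |CA| = 10.4, A = (13.64, 13.16). Then |SA| = |A − S| = 10.96.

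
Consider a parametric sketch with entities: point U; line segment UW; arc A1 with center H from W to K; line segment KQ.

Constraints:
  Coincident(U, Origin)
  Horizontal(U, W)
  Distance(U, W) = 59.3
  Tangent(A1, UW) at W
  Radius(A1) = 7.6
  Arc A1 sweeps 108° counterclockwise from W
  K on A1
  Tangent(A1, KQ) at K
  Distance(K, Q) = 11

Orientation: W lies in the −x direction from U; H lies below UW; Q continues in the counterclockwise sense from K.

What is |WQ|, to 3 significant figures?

20.8

U is at the origin; U and W share the same y with |UW| = 59.3 and W on the −x side, so W = (-59.3, 0.00). The tangent condition forces HW to be normal to UW, so H = W + (0, -7.6) = (-59.3, -7.60). On A1, W sits at bearing 90° from H; a 108° counterclockwise sweep puts K at bearing 198°, so K = H + 7.6·(cos 198°, sin 198°) = (-66.5, -9.95). A1 meets KQ tangentially, so HK is at right angles to KQ, so KQ runs along (−sin 198°, cos 198°); with |KQ| = 11.0, Q = (-63.1, -20.4). Then |WQ| = |Q − W| = 20.8.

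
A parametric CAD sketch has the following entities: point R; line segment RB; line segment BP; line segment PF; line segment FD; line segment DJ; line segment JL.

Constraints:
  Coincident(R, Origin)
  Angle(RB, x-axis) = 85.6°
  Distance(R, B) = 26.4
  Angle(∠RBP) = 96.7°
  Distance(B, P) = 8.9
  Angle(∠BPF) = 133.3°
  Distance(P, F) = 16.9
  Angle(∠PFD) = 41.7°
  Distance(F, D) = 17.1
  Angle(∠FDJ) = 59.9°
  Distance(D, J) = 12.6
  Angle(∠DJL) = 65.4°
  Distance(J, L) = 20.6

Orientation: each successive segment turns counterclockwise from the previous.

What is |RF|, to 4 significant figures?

27.37

∠RBP = 96.7° gives BP at 168.9° from the x-axis; with |BP| = 8.9, P = (-6.708, 28.04). ∠BPF = 133.3° gives PF at -144.4° from the x-axis; with |PF| = 16.9, F = (-20.45, 18.20). Then |RF| = |F − R| = 27.37.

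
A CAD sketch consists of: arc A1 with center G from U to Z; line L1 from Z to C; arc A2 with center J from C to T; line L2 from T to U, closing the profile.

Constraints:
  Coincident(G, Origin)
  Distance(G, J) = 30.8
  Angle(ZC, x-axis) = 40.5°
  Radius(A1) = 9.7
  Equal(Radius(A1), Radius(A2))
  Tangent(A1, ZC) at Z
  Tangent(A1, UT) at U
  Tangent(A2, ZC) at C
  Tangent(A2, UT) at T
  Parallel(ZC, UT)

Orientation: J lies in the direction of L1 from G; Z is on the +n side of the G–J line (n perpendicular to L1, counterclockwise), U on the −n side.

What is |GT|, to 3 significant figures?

32.3

The slot axis is L1's direction at 40.5°, so u = (cos 40.5°, sin 40.5°) = (0.760, 0.649) and n = (−sin 40.5°, cos 40.5°) = (-0.649, 0.760). G is at the origin and J lies 30.8 along u from G, so J = 30.8·u = (23.4, 20.0). Tangency of A1 to both parallel lines with radius 9.7 puts Z and U at G ± 9.7·n: Z = (-6.30, 7.38), U = (6.30, -7.38). Equal radii place C and T the same way about J: C = J + 9.7·n = (17.1, 27.4), T = J − 9.7·n = (29.7, 12.6). Then |GT| = |T − G| = 32.3.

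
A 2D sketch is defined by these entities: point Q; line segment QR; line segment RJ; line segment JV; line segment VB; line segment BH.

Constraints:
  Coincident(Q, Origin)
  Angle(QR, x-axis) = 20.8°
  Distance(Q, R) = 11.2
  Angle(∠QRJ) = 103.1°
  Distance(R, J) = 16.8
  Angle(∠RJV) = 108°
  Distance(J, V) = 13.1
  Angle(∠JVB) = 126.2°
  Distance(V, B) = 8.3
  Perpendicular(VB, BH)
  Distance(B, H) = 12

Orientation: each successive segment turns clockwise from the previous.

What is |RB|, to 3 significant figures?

25.0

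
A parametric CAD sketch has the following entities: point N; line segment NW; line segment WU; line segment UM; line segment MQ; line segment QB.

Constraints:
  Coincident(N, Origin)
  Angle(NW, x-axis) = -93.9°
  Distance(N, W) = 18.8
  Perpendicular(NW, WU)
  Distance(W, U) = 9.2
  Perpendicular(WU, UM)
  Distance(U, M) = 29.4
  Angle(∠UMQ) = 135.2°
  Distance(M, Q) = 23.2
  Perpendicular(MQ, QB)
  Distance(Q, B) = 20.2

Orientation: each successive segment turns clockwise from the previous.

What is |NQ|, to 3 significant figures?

28.0

N is at the origin; NW runs at -93.9° with length 18.8, so W = (-1.28, -18.8). NW ⟂ WU, so WU runs at 176°; with |WU| = 9.2, U = (-10.5, -18.1). WU is perpendicular to UM, so UM runs at 86.1°; with |UM| = 29.4, M = (-8.46, 11.2). ∠UMQ = 135.2° gives MQ at 41.3° from the x-axis; with |MQ| = 23.2, Q = (8.97, 26.5). Then |NQ| = |Q − N| = 28.0.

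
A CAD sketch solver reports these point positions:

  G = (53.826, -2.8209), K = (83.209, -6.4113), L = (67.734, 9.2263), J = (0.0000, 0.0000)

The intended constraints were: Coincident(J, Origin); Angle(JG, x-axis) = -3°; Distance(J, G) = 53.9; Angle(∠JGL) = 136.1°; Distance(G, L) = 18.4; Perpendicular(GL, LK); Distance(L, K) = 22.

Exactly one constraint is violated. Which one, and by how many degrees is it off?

Perpendicular(GL, LK) — off by 3.80°.

J = (0.00, 0.00) ✓; JG at -3.000° ✓; |JG| = 53.90 ✓; ∠JGL = 136.1° ✓; |GL| = 18.40 ✓; ∠(GL, LK) = 86.20° ✗; |LK| = 22.00 ✓.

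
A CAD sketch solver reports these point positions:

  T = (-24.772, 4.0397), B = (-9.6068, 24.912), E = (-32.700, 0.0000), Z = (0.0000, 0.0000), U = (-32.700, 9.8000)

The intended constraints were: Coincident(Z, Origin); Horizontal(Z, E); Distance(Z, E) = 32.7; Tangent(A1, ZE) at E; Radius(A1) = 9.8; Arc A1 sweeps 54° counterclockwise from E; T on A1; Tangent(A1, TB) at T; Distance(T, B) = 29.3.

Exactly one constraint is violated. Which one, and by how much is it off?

Distance(T, B) = 29.3 — off by 3.50.

Z = (0.00, 0.00) ✓; Z.y = 0.00, E.y = 0.00 ✓; |ZE| = 32.70 ✓; ∠(UE, EZ) = 90.00° ✓; |UE| = 9.800 ✓; bearing(U→T) − bearing(U→E) = 54.00° ✓; |UT| = 9.800 ✓; ∠(UT, TB) = 90.00° ✓; |TB| = 25.80 ✗.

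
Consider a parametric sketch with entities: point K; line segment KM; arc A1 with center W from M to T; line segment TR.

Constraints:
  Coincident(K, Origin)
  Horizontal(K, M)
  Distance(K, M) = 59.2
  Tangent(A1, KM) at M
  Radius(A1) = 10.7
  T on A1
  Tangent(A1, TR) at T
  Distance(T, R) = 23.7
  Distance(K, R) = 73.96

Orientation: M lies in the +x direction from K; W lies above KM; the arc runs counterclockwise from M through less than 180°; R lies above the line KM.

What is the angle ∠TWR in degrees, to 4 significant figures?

65.70°

Checks: ∠(WM, MK) = 90.00° ✓; |WM| = 10.70 ✓; |WT| = 10.70 ✓; ∠(WT, TR) = 90.00° ✓; |TR| = 23.70 ✓; |KR| = 73.96 ✓.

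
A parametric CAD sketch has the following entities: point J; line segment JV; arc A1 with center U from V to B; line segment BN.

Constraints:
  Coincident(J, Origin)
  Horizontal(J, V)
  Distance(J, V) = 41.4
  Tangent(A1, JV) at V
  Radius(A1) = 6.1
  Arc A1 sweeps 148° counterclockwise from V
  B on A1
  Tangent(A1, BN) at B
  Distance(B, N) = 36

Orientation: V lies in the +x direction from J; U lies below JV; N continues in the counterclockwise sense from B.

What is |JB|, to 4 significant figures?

39.80

J is at the origin; J and V share the same y with |JV| = 41.4 and V on the +x side, so V = (41.40, 0.000). The tangent condition forces UV to be normal to JV, so U = V + (0, -6.1) = (41.40, -6.100). On A1, V sits at bearing 90° from U; a 148° counterclockwise sweep puts B at bearing 238°, so B = U + 6.1·(cos 238°, sin 238°) = (38.17, -11.27). Then |JB| = |B − J| = 39.80.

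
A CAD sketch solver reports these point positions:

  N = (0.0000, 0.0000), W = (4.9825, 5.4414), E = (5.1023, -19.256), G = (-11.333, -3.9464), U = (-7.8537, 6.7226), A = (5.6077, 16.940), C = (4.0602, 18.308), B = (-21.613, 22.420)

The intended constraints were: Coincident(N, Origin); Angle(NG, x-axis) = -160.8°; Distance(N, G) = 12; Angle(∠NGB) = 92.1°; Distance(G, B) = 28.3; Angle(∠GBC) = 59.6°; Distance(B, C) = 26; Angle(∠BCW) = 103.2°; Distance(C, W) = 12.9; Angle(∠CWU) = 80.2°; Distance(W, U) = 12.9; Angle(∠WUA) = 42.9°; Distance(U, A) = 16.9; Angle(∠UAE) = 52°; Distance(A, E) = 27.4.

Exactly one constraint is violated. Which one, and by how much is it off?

Distance(A, E) = 27.4 — off by 8.80.

N = (0.00, 0.00) ✓; NG at -160.8° ✓; |NG| = 12.00 ✓; ∠NGB = 92.10° ✓; |GB| = 28.30 ✓; ∠GBC = 59.60° ✓; |BC| = 26.00 ✓; ∠BCW = 103.2° ✓; |CW| = 12.90 ✓; ∠CWU = 80.20° ✓; |WU| = 12.90 ✓; ∠WUA = 42.90° ✓; |UA| = 16.90 ✓; ∠UAE = 52.00° ✓; |AE| = 36.20 ✗.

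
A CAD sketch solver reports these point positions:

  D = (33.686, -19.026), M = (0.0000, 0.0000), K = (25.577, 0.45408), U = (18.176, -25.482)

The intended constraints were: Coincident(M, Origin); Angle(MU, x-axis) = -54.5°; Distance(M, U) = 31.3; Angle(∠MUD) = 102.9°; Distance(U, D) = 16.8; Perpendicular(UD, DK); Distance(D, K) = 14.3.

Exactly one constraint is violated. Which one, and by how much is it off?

Distance(D, K) = 14.3 — off by 6.80.

M = (0.00, 0.00) ✓; MU at -54.50° ✓; |MU| = 31.30 ✓; ∠MUD = 102.9° ✓; |UD| = 16.80 ✓; ∠(UD, DK) = 90.00° ✓; |DK| = 21.10 ✗.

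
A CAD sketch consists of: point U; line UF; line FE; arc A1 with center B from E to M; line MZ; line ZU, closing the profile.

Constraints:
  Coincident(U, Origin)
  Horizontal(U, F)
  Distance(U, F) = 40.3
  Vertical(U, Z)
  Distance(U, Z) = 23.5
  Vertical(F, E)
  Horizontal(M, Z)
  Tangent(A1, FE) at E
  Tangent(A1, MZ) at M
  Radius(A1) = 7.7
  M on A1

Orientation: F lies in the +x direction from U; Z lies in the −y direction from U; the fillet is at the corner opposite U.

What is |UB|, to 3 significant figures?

36.2

U and Z share the same x with |UZ| = 23.5 and Z on the −y side, so Z = (0.00, -23.5). The virtual corner opposite U is at (40.3, -23.5). Tangency of A1 to FE means the radius BE is perpendicular to FE and since A1 is tangent to MZ there, BM ⟂ MZ, with radius 7.7, so the center B sits 7.7 in from both sides at B = (32.6, -15.8). Then |UB| = |B − U| = 36.2.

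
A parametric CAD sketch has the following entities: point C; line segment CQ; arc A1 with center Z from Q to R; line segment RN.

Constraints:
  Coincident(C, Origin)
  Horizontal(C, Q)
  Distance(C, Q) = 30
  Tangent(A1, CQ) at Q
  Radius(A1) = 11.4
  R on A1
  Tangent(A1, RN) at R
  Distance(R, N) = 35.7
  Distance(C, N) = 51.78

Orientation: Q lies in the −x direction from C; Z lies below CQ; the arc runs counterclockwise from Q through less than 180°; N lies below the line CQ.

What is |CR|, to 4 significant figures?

43.31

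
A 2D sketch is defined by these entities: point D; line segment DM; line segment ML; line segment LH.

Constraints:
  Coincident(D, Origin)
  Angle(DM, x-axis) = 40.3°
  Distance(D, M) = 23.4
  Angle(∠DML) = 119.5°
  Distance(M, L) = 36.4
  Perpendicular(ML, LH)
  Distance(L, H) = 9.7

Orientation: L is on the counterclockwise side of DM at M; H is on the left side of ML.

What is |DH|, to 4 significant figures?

49.10

∠DML = 119.5°, so ML runs at 40.3° + (180° − 119.5°) = 100.8° from the x-axis; with |ML| = 36.4, L = M + 36.4·(cos 100.8°, sin 100.8°) = (11.03, 50.89). ML is perpendicular to LH; with |LH| = 9.7 on the left of ML, H = L + 9.7·(-0.9823, -0.1874) = (1.498, 49.07). Then |DH| = |H − D| = 49.10.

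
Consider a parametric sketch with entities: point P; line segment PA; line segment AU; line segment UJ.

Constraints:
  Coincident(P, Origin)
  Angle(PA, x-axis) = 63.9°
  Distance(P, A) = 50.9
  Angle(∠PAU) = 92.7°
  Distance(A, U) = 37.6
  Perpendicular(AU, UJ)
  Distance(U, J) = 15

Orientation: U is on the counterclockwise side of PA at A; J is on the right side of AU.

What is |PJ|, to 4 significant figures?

77.04

P is at the origin; PA runs at 63.9° with length 50.9, so A = 50.9·(cos 63.9°, sin 63.9°) = (22.39, 45.71). ∠PAU = 92.7°, so AU runs at 63.9° + (180° − 92.7°) = 151.2° from the x-axis; with |AU| = 37.6, U = A + 37.6·(cos 151.2°, sin 151.2°) = (-10.56, 63.82). The perpendicularity gives UJ at right angles to AU; with |UJ| = 15.0 on the right of AU, J = U + 15.0·(0.4818, 0.8763) = (-3.330, 76.97). Then |PJ| = |J − P| = 77.04.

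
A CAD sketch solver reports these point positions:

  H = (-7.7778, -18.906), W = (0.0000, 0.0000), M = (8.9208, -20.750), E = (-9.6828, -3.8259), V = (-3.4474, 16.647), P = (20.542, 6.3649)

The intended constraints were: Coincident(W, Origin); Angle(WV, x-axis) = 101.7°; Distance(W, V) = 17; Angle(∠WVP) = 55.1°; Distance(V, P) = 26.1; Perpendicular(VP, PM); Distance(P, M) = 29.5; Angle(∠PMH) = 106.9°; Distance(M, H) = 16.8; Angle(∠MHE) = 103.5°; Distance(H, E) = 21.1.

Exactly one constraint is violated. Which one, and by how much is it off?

Distance(H, E) = 21.1 — off by 5.90.

W = (0.00, 0.00) ✓; WV at 101.7° ✓; |WV| = 17.00 ✓; ∠WVP = 55.10° ✓; |VP| = 26.10 ✓; ∠(VP, PM) = 90.00° ✓; |PM| = 29.50 ✓; ∠PMH = 106.9° ✓; |MH| = 16.80 ✓; ∠MHE = 103.5° ✓; |HE| = 15.20 ✗.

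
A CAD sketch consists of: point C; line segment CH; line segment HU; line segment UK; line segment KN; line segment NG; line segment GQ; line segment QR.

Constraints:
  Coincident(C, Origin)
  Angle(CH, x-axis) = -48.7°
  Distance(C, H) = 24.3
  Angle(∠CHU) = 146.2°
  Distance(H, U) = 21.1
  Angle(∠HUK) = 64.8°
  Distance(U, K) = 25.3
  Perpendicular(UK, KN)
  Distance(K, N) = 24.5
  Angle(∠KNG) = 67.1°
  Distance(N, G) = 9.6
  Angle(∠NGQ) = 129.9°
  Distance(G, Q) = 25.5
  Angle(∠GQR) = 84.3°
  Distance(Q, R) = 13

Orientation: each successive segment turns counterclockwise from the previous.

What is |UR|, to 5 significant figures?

22.607

∠NGQ = 129.9° gives GQ at -6.7000° from the x-axis; with |GQ| = 25.5, Q = (38.382, -14.178). ∠GQR = 84.3° gives QR at 89.000° from the x-axis; with |QR| = 13.0, R = (38.609, -1.1796). Then |UR| = |R − U| = 22.607.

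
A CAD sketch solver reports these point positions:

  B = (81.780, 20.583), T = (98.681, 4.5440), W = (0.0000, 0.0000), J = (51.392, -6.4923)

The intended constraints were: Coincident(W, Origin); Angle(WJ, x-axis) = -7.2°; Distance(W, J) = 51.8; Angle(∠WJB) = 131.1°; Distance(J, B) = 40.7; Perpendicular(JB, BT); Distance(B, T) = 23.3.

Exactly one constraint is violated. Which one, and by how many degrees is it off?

Perpendicular(JB, BT) — off by 4.80°.

W = (0.00, 0.00) ✓; WJ at -7.200° ✓; |WJ| = 51.80 ✓; ∠WJB = 131.1° ✓; |JB| = 40.70 ✓; ∠(JB, BT) = 85.20° ✗; |BT| = 23.30 ✓.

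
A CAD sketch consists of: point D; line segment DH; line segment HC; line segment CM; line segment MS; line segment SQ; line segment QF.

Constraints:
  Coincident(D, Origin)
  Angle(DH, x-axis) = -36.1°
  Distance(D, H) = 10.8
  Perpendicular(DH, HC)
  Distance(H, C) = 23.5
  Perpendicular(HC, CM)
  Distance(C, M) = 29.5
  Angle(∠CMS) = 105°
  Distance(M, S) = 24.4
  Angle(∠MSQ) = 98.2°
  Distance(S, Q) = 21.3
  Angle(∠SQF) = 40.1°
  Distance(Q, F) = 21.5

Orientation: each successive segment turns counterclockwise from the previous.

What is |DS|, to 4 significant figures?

25.02

HC is perpendicular to CM, so CM runs at 143.9°; with |CM| = 29.5, M = (-1.263, 30.01). ∠CMS = 105.0° gives MS at -141.1° from the x-axis; with |MS| = 24.4, S = (-20.25, 14.68). Then |DS| = |S − D| = 25.02.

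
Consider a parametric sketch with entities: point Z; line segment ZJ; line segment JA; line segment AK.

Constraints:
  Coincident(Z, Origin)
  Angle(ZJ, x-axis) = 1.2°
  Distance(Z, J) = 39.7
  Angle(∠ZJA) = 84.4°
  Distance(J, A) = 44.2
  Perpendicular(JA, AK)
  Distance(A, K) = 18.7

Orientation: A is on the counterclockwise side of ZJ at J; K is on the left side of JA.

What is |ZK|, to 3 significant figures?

45.4

Z is at the origin; ZJ runs at 1.2° with length 39.7, so J = 39.7·(cos 1.2°, sin 1.2°) = (39.7, 0.831). ∠ZJA = 84.4°, so JA runs at 1.2° + (180° − 84.4°) = 96.8° from the x-axis; with |JA| = 44.2, A = J + 44.2·(cos 96.8°, sin 96.8°) = (34.5, 44.7). The perpendicularity gives AK at right angles to JA; with |AK| = 18.7 on the left of JA, K = A + 18.7·(-0.993, -0.118) = (15.9, 42.5). Then |ZK| = |K − Z| = 45.4.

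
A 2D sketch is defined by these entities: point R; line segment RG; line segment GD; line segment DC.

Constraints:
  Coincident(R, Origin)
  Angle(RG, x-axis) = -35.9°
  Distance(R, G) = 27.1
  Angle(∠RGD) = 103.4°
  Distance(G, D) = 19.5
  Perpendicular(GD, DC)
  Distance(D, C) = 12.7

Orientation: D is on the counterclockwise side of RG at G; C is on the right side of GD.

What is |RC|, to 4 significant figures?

46.80

R is at the origin; RG runs at -35.9° with length 27.1, so G = 27.1·(cos -35.9°, sin -35.9°) = (21.95, -15.89). ∠RGD = 103.4°, so GD runs at -35.9° + (180° − 103.4°) = 40.70° from the x-axis; with |GD| = 19.5, D = G + 19.5·(cos 40.70°, sin 40.70°) = (36.74, -3.175). GD ⟂ DC; with |DC| = 12.7 on the right of GD, C = D + 12.7·(0.6521, -0.7581) = (45.02, -12.80). Then |RC| = |C − R| = 46.80.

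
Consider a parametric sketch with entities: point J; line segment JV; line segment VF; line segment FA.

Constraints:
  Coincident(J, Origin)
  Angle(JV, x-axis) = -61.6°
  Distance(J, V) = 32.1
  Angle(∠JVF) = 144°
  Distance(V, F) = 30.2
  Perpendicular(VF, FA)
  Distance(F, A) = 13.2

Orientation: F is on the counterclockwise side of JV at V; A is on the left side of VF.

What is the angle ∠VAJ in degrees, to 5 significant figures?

29.372°

J is at the origin; JV runs at -61.6° with length 32.1, so V = 32.1·(cos -61.6°, sin -61.6°) = (15.268, -28.237). ∠JVF = 144.0°, so VF runs at -61.6° + (180° − 144.0°) = -25.600° from the x-axis; with |VF| = 30.2, F = V + 30.2·(cos -25.600°, sin -25.600°) = (42.503, -41.286). VF ⟂ FA; with |FA| = 13.2 on the left of VF, A = F + 13.2·(0.43209, 0.90183) = (48.206, -29.382). Then cos ∠VAJ = AV·AJ / (|AV||AJ|), giving 29.372°.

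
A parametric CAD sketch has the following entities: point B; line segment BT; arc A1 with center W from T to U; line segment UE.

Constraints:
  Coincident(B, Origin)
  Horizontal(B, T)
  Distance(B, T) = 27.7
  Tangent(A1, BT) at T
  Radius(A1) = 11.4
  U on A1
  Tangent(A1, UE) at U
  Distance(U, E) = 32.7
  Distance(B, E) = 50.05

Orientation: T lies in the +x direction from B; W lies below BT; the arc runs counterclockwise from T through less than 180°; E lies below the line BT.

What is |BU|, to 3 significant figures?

21.0

Checks: |WU| = 11.40 ✓; ∠(WU, UE) = 90.00° ✓; |UE| = 32.70 ✓; |BE| = 50.05 ✓.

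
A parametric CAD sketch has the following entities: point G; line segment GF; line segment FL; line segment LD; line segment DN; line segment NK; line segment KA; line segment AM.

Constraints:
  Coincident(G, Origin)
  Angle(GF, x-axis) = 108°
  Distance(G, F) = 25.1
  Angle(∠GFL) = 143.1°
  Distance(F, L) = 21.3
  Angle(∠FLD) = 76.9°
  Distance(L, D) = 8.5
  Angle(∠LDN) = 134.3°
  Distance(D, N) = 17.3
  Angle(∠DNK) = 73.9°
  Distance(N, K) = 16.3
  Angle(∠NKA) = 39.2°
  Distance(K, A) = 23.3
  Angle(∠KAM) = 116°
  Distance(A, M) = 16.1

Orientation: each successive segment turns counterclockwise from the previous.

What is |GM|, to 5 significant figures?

39.914

G is at the origin; GF runs at 108.0° with length 25.1, so F = (-7.7563, 23.872). ∠GFL = 143.1° gives FL at 144.90° from the x-axis; with |FL| = 21.3, L = (-25.183, 36.119). ∠FLD = 76.9° gives LD at -112.00° from the x-axis; with |LD| = 8.5, D = (-28.367, 28.238). ∠LDN = 134.3° gives DN at -66.300° from the x-axis; with |DN| = 17.3, N = (-21.413, 12.397). ∠DNK = 73.9° gives NK at 39.800° from the x-axis; with |NK| = 16.3, K = (-8.8904, 22.831). ∠NKA = 39.2° gives KA at -179.40° from the x-axis; with |KA| = 23.3, A = (-32.189, 22.587). ∠KAM = 116.0° gives AM at -115.40° from the x-axis; with |AM| = 16.1, M = (-39.095, 8.0432). Then |GM| = |M − G| = 39.914.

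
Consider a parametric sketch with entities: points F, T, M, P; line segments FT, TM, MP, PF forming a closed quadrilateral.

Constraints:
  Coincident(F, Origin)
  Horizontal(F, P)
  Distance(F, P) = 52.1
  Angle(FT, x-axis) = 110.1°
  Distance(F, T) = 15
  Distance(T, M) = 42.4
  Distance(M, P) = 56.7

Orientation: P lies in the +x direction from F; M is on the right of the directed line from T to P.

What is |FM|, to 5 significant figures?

27.723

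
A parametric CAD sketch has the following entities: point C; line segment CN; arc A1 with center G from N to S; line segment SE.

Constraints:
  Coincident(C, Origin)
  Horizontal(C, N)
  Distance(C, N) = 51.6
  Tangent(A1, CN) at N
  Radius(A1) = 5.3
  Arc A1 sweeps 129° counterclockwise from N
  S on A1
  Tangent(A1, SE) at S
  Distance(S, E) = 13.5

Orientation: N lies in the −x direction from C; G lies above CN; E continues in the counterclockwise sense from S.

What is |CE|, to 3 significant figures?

59.2

C is at the origin; CN is horizontal with |CN| = 51.6 and N on the −x side, so N = (-51.6, 0.00). Tangency of A1 to CN means the radius GN is perpendicular to CN, so G = N + (0, 5.3) = (-51.6, 5.30). On A1, N sits at bearing -90° from G; a 129° counterclockwise sweep puts S at bearing 39°, so S = G + 5.3·(cos 39°, sin 39°) = (-47.5, 8.64). A1 meets SE tangentially, so GS is at right angles to SE, so SE runs along (−sin 39°, cos 39°); with |SE| = 13.5, E = (-56.0, 19.1). Then |CE| = |E − C| = 59.2.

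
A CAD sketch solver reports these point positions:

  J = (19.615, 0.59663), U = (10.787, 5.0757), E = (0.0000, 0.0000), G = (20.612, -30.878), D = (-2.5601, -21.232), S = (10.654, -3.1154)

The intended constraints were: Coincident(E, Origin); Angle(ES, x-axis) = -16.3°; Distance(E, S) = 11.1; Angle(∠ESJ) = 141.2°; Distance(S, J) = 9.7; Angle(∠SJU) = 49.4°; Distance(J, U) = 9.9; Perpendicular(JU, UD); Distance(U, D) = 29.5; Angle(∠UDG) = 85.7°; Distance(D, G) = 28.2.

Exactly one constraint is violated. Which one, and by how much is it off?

Distance(D, G) = 28.2 — off by 3.10.

E = (0.00, 0.00) ✓; ES at -16.30° ✓; |ES| = 11.10 ✓; ∠ESJ = 141.2° ✓; |SJ| = 9.699 ✓; ∠SJU = 49.40° ✓; |JU| = 9.899 ✓; ∠(JU, UD) = 90.00° ✓; |UD| = 29.50 ✓; ∠UDG = 85.70° ✓; |DG| = 25.10 ✗.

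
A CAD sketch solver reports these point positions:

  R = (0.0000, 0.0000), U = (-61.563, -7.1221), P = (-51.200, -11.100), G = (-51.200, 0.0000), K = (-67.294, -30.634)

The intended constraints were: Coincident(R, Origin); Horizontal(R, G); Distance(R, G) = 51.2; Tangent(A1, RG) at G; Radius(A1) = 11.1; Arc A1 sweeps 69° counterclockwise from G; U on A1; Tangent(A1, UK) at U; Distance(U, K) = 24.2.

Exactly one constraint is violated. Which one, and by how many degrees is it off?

Tangent(A1, UK) at U — off by 7.30°.

R = (0.00, 0.00) ✓; R.y = 0.00, G.y = 0.00 ✓; |RG| = 51.20 ✓; ∠(PG, GR) = 90.00° ✓; |PG| = 11.10 ✓; bearing(P→U) − bearing(P→G) = 69.00° ✓; |PU| = 11.10 ✓; ∠(PU, UK) = 82.70° ✗; |UK| = 24.20 ✓.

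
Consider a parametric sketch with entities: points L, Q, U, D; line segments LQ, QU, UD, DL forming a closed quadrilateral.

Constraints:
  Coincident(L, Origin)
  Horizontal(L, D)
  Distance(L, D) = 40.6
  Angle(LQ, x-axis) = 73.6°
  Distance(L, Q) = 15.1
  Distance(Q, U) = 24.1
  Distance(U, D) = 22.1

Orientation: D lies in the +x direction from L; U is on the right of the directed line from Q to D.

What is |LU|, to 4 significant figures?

19.53

Checks: |QU| = 24.10 ✓; |UD| = 22.10 ✓.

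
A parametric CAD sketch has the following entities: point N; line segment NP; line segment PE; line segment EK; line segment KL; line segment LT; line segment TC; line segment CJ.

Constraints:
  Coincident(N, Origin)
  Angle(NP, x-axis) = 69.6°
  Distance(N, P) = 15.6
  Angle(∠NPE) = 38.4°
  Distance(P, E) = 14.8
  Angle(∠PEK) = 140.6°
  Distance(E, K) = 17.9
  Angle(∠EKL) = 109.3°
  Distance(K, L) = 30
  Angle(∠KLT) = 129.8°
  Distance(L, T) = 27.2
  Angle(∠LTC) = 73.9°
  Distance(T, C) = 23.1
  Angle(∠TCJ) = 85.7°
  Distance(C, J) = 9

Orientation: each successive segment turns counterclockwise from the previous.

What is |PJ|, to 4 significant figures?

25.76

∠LTC = 73.9° gives TC at 117.6° from the x-axis; with |TC| = 23.1, C = (26.20, -2.792). ∠TCJ = 85.7° gives CJ at -148.1° from the x-axis; with |CJ| = 9.0, J = (18.56, -7.548). Then |PJ| = |J − P| = 25.76.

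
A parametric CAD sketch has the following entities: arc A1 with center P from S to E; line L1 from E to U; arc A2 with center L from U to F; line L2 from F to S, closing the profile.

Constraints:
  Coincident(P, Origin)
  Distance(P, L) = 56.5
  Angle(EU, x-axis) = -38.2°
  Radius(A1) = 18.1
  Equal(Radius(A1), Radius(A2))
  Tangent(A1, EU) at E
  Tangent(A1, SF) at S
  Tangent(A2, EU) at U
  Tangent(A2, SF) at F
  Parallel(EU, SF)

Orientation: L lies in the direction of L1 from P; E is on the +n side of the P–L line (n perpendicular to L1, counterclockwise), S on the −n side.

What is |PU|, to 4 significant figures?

59.33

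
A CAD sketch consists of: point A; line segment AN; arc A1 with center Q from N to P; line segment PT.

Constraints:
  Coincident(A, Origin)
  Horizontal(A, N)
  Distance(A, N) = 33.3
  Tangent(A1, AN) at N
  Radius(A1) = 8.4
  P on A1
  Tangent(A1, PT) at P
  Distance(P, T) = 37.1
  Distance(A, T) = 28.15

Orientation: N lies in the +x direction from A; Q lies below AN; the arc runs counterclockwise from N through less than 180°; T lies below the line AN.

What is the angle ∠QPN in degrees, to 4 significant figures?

67.99°

A is at the origin; AN is horizontal with |AN| = 33.3 and N on the +x side, so N = (33.30, 0.000). Tangency of A1 to AN means the radius QN is perpendicular to AN, so Q = N + (0, -8.4) = (33.30, -8.400). Since QP ⟂ PT (tangency), |QT| = √(8.4² + 37.1²) = 38.04 regardless of where P sits on A1. So T lies on both circle(A, 28.15) and circle(Q, 38.04); the below-AN intersection is T = (0.7833, -28.14). P is the foot of the tangent from T: P = (27.46, -2.359).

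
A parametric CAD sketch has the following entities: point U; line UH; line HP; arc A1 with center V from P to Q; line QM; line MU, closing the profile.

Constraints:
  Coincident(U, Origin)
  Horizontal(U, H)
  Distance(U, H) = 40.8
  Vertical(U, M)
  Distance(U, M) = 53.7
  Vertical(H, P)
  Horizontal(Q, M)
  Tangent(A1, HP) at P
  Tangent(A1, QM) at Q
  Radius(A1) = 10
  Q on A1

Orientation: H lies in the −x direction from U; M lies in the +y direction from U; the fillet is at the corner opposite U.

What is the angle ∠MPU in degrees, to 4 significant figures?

60.74°

U is at the origin; UH is horizontal with |UH| = 40.8 and H on the −x side, so H = (-40.80, 0.000). UM is vertical with |UM| = 53.7 and M on the +y side, so M = (0.000, 53.70). The virtual corner opposite U is at (-40.80, 53.70). Since A1 is tangent to HP there, VP ⟂ HP and A1 meets QM tangentially, so VQ is at right angles to QM, with radius 10.0, so the center V sits 10.0 in from both sides at V = (-30.80, 43.70). That places the tangent points at P = (-40.80, 43.70) on HP and Q = (-30.80, 53.70) on QM. Then cos ∠MPU = PM·PU / (|PM||PU|), giving 60.74°.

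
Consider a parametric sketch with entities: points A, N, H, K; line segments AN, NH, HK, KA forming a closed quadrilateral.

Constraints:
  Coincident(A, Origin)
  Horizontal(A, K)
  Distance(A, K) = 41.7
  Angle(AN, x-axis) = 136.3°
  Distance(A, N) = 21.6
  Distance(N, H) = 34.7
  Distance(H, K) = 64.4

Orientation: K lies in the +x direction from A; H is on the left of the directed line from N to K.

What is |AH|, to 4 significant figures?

47.04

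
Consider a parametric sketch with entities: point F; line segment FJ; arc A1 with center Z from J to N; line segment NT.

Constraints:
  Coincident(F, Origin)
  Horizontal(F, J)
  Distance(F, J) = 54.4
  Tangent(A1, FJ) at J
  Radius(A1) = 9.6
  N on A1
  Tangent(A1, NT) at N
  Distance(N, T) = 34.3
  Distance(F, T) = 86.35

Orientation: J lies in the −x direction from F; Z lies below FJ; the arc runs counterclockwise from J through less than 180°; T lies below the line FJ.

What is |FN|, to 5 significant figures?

63.154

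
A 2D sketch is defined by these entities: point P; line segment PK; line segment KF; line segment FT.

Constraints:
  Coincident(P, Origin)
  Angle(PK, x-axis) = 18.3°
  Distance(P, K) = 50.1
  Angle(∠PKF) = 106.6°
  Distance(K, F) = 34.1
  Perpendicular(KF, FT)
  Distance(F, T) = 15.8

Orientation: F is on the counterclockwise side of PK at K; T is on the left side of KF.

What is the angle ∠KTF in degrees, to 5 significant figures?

65.140°

P is at the origin; PK runs at 18.3° with length 50.1, so K = 50.1·(cos 18.3°, sin 18.3°) = (47.566, 15.731). ∠PKF = 106.6°, so KF runs at 18.3° + (180° − 106.6°) = 91.700° from the x-axis; with |KF| = 34.1, F = K + 34.1·(cos 91.700°, sin 91.700°) = (46.555, 49.816). KF is perpendicular to FT; with |FT| = 15.8 on the left of KF, T = F + 15.8·(-0.99956, -0.029666) = (30.762, 49.347). Then cos ∠KTF = TK·TF / (|TK||TF|), giving 65.140°.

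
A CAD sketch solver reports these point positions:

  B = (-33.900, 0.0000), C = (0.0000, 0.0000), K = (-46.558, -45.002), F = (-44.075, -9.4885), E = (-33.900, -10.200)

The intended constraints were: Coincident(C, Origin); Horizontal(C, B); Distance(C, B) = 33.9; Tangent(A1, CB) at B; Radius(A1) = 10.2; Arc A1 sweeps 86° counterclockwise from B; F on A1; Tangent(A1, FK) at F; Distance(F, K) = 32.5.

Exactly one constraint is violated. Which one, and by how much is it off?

Distance(F, K) = 32.5 — off by 3.10.

C = (0.00, 0.00) ✓; C.y = 0.00, B.y = 0.00 ✓; |CB| = 33.90 ✓; ∠(EB, BC) = 90.00° ✓; |EB| = 10.20 ✓; bearing(E→F) − bearing(E→B) = 86.00° ✓; |EF| = 10.20 ✓; ∠(EF, FK) = 90.00° ✓; |FK| = 35.60 ✗.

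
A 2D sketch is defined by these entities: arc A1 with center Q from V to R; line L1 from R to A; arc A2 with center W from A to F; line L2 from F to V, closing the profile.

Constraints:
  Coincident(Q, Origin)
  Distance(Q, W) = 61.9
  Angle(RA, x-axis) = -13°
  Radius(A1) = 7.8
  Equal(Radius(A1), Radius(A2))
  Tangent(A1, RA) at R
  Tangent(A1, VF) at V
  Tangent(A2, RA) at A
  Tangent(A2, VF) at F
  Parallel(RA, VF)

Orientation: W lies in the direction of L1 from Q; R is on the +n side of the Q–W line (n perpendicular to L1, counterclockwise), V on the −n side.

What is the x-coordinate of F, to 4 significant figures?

58.56

Tangency of A1 to both parallel lines with radius 7.8 puts R and V at Q ± 7.8·n: R = (1.755, 7.600), V = (-1.755, -7.600). Equal radii place A and F the same way about W: A = W + 7.8·n = (62.07, -6.324), F = W − 7.8·n = (58.56, -21.52). So F.x = 58.56.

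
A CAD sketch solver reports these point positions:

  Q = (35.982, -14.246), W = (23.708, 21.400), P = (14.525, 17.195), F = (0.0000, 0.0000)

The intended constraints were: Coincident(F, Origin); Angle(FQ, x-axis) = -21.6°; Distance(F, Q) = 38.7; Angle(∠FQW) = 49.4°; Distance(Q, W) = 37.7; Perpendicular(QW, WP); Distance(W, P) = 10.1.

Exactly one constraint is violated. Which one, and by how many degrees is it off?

Perpendicular(QW, WP) — off by 5.60°.

F = (0.00, 0.00) ✓; FQ at -21.60° ✓; |FQ| = 38.70 ✓; ∠FQW = 49.40° ✓; |QW| = 37.70 ✓; ∠(QW, WP) = 95.60° ✗; |WP| = 10.10 ✓.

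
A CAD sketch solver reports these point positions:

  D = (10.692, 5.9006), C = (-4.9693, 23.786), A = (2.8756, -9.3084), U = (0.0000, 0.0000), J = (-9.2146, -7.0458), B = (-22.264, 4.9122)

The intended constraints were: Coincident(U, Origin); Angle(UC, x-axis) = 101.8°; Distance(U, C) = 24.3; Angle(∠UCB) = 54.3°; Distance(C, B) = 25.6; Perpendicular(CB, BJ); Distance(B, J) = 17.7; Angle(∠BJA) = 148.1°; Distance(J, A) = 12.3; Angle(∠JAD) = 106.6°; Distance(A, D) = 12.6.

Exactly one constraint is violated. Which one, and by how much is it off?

Distance(A, D) = 12.6 — off by 4.50.

U = (0.00, 0.00) ✓; UC at 101.8° ✓; |UC| = 24.30 ✓; ∠UCB = 54.30° ✓; |CB| = 25.60 ✓; ∠(CB, BJ) = 90.00° ✓; |BJ| = 17.70 ✓; ∠BJA = 148.1° ✓; |JA| = 12.30 ✓; ∠JAD = 106.6° ✓; |AD| = 17.10 ✗.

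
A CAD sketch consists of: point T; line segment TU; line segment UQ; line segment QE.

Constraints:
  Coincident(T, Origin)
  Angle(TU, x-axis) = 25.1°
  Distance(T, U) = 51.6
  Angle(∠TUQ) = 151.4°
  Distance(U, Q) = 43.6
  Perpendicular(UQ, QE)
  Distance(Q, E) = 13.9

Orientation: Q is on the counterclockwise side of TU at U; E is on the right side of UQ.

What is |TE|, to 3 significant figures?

96.9

T is at the origin; TU runs at 25.1° with length 51.6, so U = 51.6·(cos 25.1°, sin 25.1°) = (46.7, 21.9). ∠TUQ = 151.4°, so UQ runs at 25.1° + (180° − 151.4°) = 53.7° from the x-axis; with |UQ| = 43.6, Q = U + 43.6·(cos 53.7°, sin 53.7°) = (72.5, 57.0). UQ is perpendicular to QE; with |QE| = 13.9 on the right of UQ, E = Q + 13.9·(0.806, -0.592) = (83.7, 48.8). Then |TE| = |E − T| = 96.9.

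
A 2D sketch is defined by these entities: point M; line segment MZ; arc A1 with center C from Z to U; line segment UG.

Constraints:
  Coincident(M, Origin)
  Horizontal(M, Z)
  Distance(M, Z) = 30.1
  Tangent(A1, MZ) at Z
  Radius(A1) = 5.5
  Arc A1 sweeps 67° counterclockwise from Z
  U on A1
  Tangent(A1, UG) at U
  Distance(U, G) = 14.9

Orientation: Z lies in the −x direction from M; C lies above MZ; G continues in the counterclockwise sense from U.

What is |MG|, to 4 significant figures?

25.70

On A1, Z sits at bearing -90° from C; a 67° counterclockwise sweep puts U at bearing -23°, so U = C + 5.5·(cos -23°, sin -23°) = (-25.04, 3.351). The tangent condition forces CU to be normal to UG, so UG runs along (−sin -23°, cos -23°); with |UG| = 14.9, G = (-19.22, 17.07). Then |MG| = |G − M| = 25.70.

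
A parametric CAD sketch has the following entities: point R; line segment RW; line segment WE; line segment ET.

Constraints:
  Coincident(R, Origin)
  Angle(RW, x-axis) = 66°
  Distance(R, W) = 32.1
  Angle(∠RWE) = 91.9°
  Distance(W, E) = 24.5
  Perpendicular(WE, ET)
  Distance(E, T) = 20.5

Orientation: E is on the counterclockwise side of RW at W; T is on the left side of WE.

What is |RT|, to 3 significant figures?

28.1

R is at the origin; RW runs at 66.0° with length 32.1, so W = 32.1·(cos 66.0°, sin 66.0°) = (13.1, 29.3). ∠RWE = 91.9°, so WE runs at 66.0° + (180° − 91.9°) = 154° from the x-axis; with |WE| = 24.5, E = W + 24.5·(cos 154°, sin 154°) = (-8.98, 40.0). The perpendicularity gives ET at right angles to WE; with |ET| = 20.5 on the left of WE, T = E + 20.5·(-0.437, -0.900) = (-17.9, 21.6). Then |RT| = |T − R| = 28.1.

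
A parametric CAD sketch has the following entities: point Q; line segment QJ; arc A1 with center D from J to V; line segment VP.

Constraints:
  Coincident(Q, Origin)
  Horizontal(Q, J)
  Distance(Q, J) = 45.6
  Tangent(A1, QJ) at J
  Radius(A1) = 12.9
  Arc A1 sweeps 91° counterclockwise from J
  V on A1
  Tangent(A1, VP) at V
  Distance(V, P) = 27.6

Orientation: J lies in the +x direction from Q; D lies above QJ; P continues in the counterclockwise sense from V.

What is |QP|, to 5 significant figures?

70.881

Q is at the origin; Q and J share the same y with |QJ| = 45.6 and J on the +x side, so J = (45.600, 0.0000). Tangency of A1 to QJ means the radius DJ is perpendicular to QJ, so D = J + (0, 12.9) = (45.600, 12.900). On A1, J sits at bearing -90° from D; a 91° counterclockwise sweep puts V at bearing 1°, so V = D + 12.9·(cos 1°, sin 1°) = (58.498, 13.125). Since A1 is tangent to VP there, DV ⟂ VP, so VP runs along (−sin 1°, cos 1°); with |VP| = 27.6, P = (58.016, 40.721). Then |QP| = |P − Q| = 70.881.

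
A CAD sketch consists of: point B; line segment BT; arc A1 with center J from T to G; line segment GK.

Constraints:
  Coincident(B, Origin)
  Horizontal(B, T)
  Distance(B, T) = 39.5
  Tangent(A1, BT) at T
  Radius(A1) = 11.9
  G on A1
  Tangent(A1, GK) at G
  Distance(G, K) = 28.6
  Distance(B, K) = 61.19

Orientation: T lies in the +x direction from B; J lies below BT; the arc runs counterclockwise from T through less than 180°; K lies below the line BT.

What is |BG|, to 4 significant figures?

34.38

B is at the origin; BT is horizontal with |BT| = 39.5 and T on the +x side, so T = (39.50, 0.000). A1 meets BT tangentially, so JT is at right angles to BT, so J = T + (0, -11.9) = (39.50, -11.90). Since JG ⟂ GK (tangency), |JK| = √(11.9² + 28.6²) = 30.98 regardless of where G sits on A1. So K lies on both circle(B, 61.19) and circle(J, 30.98); the below-BT intersection is K = (43.97, -42.55). G is the foot of the tangent from K: G = (29.29, -18.01).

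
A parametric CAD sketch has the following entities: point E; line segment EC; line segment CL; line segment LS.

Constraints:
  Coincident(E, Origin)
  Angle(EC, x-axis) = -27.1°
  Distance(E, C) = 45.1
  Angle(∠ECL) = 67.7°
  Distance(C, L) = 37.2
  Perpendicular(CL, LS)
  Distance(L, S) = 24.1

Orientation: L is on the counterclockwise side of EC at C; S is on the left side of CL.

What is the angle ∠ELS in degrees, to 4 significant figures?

25.71°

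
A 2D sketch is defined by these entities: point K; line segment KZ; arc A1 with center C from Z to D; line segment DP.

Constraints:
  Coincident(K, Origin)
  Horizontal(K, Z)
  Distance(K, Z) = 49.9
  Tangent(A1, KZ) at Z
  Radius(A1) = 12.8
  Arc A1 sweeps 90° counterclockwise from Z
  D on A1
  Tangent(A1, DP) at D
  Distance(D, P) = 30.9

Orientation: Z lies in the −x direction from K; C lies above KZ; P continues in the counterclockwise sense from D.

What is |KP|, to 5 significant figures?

57.325

K is at the origin; KZ is horizontal with |KZ| = 49.9 and Z on the −x side, so Z = (-49.900, 0.0000). Tangency of A1 to KZ means the radius CZ is perpendicular to KZ, so C = Z + (0, 12.8) = (-49.900, 12.800). On A1, Z sits at bearing -90° from C; a 90° counterclockwise sweep puts D at bearing 0°, so D = C + 12.8·(cos 0°, sin 0°) = (-37.100, 12.800). The tangent condition forces CD to be normal to DP, so DP runs along (−sin 0°, cos 0°); with |DP| = 30.9, P = (-37.100, 43.700). Then |KP| = |P − K| = 57.325.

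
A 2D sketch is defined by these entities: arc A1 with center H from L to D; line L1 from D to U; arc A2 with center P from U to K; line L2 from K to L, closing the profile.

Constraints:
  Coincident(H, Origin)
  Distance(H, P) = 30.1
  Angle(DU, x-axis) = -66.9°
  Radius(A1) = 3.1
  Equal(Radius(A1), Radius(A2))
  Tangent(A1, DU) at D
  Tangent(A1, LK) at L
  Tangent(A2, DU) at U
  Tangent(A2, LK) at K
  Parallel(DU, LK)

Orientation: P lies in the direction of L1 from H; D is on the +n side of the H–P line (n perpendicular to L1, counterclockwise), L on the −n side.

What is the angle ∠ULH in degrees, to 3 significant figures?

78.4°

The slot axis is L1's direction at -66.9°, so u = (cos -66.9°, sin -66.9°) = (0.392, -0.920) and n = (−sin -66.9°, cos -66.9°) = (0.920, 0.392). H is at the origin and P lies 30.1 along u from H, so P = 30.1·u = (11.8, -27.7). Tangency of A1 to both parallel lines with radius 3.1 puts D and L at H ± 3.1·n: D = (2.85, 1.22), L = (-2.85, -1.22). Equal radii place U and K the same way about P: U = P + 3.1·n = (14.7, -26.5), K = P − 3.1·n = (8.96, -28.9). Then cos ∠ULH = LU·LH / (|LU||LH|), giving 78.4°.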